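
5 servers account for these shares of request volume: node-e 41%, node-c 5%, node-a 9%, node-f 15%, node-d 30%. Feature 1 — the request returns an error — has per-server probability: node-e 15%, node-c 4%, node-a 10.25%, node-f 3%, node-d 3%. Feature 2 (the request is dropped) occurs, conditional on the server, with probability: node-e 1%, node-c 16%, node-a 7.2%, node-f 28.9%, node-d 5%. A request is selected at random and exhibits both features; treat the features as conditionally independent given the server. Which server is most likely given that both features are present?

Unnormalized posteriors (prior × likelihood):
  node-e: 0.41 × 0.15 × 0.01 = 0.000615
  node-c: 0.05 × 0.04 × 0.16 = 0.00032
  node-a: 0.09 × 0.1025 × 0.072 = 0.0006642
  node-f: 0.15 × 0.03 × 0.289 = 0.0013005
  node-d: 0.3 × 0.03 × 0.05 = 0.00045
Normalizing constant = 0.0033497.
Largest term belongs to node-f, so node-f is most probable.

node-f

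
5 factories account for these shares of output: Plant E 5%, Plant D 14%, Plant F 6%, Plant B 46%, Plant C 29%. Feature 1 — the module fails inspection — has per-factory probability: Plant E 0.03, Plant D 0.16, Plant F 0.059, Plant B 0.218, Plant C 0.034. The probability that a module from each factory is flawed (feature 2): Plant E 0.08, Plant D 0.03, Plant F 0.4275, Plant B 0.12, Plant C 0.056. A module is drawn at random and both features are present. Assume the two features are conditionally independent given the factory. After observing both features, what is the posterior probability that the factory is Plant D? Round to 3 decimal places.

Compute prior × likelihood for every hypothesis:
  Plant E: 0.05 × 0.03 × 0.08 = 0.00012
  Plant D: 0.14 × 0.16 × 0.03 = 0.000672
  Plant F: 0.06 × 0.059 × 0.4275 = 0.00151335
  Plant B: 0.46 × 0.218 × 0.12 = 0.0120336
  Plant C: 0.29 × 0.034 × 0.056 = 0.00055216
Total = 0.01489111.
P(Plant D | evidence) = 0.000672 / 0.01489111 ≈ 0.045.

0.045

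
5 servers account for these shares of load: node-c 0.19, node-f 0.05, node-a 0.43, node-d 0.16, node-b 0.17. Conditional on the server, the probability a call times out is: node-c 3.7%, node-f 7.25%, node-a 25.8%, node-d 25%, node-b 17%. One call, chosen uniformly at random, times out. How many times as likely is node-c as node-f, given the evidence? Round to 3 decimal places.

By Bayes' rule, posterior ∝ prior × likelihood:
  node-c: 0.19 × 0.037 = 0.00703
  node-f: 0.05 × 0.0725 = 0.003625
  node-a: 0.43 × 0.258 = 0.11094
  node-d: 0.16 × 0.25 = 0.04
  node-b: 0.17 × 0.17 = 0.0289
Total = 0.190495.
The ratio is 0.00703 / 0.003625 (the normalizer cancels) = 1.939.

1.939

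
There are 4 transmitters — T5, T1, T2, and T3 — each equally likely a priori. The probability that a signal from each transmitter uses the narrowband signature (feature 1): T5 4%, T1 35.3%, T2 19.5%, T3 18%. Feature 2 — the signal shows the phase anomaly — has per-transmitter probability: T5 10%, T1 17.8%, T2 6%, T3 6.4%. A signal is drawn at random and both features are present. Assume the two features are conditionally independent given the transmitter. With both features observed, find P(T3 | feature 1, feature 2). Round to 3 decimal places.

Since the prior is uniform, the posterior is proportional to the likelihood:
  T5: 0.04 × 0.1 = 0.004
  T1: 0.353 × 0.178 = 0.062834
  T2: 0.195 × 0.06 = 0.0117
  T3: 0.18 × 0.064 = 0.01152
Sum = 0.090054.
P(T3 | evidence) = 0.01152 / 0.090054 ≈ 0.128.

0.128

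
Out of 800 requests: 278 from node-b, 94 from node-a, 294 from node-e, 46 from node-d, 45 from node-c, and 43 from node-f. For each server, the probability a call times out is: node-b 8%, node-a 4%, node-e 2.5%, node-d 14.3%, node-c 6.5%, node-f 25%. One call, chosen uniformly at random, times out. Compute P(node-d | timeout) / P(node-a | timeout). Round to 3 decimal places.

1.749

Unnormalized posteriors (prior × likelihood):
  node-b: 0.3475 × 0.08 = 0.0278
  node-a: 0.1175 × 0.04 = 0.0047
  node-e: 0.3675 × 0.025 = 0.0091875
  node-d: 0.0575 × 0.143 = 0.0082225
  node-c: 0.05625 × 0.065 = 0.00365625
  node-f: 0.05375 × 0.25 = 0.0134375
Total = 0.06700375.
The ratio is 0.0082225 / 0.0047 (the normalizer cancels) = 1.749.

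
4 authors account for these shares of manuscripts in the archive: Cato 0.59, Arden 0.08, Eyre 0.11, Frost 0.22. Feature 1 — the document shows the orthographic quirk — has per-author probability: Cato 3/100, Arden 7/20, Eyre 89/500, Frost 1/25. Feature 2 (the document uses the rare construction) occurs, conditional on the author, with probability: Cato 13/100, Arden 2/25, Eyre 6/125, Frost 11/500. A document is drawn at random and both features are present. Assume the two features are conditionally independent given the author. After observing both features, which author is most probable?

By Bayes' rule, posterior ∝ prior × likelihood:
  Cato: 0.59 × 0.03 × 0.13 = 0.002301
  Arden: 0.08 × 0.35 × 0.08 = 0.00224
  Eyre: 0.11 × 0.178 × 0.048 = 0.00093984
  Frost: 0.22 × 0.04 × 0.022 = 0.0001936
Sum = 0.00567444.
Largest term belongs to Cato, so Cato is most probable.

Cato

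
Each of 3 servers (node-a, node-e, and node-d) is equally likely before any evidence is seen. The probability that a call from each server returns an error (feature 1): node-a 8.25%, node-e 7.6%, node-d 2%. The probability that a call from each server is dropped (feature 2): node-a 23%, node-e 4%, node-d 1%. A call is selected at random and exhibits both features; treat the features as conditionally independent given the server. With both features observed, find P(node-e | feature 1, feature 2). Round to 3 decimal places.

With a uniform prior (1/3 each), posterior ∝ likelihood:
  node-a: 0.0825 × 0.23 = 0.018975
  node-e: 0.076 × 0.04 = 0.00304
  node-d: 0.02 × 0.01 = 0.0002
Normalizing constant = 0.022215.
P(node-e | evidence) = 0.00304 / 0.022215 ≈ 0.137.

0.137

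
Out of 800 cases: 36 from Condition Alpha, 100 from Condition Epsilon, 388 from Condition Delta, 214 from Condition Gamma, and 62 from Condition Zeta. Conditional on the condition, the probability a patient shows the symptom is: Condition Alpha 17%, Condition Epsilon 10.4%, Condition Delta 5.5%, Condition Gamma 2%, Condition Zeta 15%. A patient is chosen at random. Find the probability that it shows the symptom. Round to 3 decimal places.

0.064

Compute prior × likelihood for every hypothesis:
  Condition Alpha: 0.045 × 0.17 = 0.00765
  Condition Epsilon: 0.125 × 0.104 = 0.013
  Condition Delta: 0.485 × 0.055 = 0.026675
  Condition Gamma: 0.2675 × 0.02 = 0.00535
  Condition Zeta: 0.0775 × 0.15 = 0.011625
P(symptomatic) = 0.00765 + 0.013 + 0.026675 + 0.00535 + 0.011625 = 0.0643 → 0.064.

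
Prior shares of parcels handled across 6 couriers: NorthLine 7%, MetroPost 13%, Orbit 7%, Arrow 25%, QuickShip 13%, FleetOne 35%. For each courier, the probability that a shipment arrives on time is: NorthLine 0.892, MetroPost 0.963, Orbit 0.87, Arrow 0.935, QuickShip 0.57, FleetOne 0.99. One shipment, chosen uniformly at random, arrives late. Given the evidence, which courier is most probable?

Taking complements, P(late | each) = NorthLine 0.108, MetroPost 0.037, Orbit 0.13, Arrow 0.065, QuickShip 0.43, FleetOne 0.01.
By Bayes' rule, posterior ∝ prior × likelihood:
  NorthLine: 0.07 × 0.108 = 0.00756
  MetroPost: 0.13 × 0.037 = 0.00481
  Orbit: 0.07 × 0.13 = 0.0091
  Arrow: 0.25 × 0.065 = 0.01625
  QuickShip: 0.13 × 0.43 = 0.0559
  FleetOne: 0.35 × 0.01 = 0.0035
Sum = 0.09712.
Largest term belongs to QuickShip, so QuickShip is most probable.

QuickShip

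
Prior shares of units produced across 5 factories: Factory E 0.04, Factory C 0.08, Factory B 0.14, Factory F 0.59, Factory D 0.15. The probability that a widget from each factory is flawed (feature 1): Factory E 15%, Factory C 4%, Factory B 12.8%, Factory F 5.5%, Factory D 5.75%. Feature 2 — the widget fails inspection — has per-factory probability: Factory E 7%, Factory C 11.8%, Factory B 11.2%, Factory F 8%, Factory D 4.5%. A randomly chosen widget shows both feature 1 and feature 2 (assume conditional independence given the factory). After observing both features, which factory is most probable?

Factory F

By Bayes' rule, posterior ∝ prior × likelihood:
  Factory E: 0.04 × 0.15 × 0.07 = 0.00042
  Factory C: 0.08 × 0.04 × 0.118 = 0.0003776
  Factory B: 0.14 × 0.128 × 0.112 = 0.00200704
  Factory F: 0.59 × 0.055 × 0.08 = 0.002596
  Factory D: 0.15 × 0.0575 × 0.045 = 0.000388125
Total = 0.005788765.
Largest term belongs to Factory F, so Factory F is most probable.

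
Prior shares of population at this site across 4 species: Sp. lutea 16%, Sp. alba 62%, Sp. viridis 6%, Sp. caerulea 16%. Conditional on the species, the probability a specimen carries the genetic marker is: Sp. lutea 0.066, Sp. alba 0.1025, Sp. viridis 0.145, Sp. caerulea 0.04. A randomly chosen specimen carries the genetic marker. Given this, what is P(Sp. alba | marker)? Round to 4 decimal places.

0.7124

By Bayes' rule, posterior ∝ prior × likelihood:
  Sp. lutea: 0.16 × 0.066 = 0.01056
  Sp. alba: 0.62 × 0.1025 = 0.06355
  Sp. viridis: 0.06 × 0.145 = 0.0087
  Sp. caerulea: 0.16 × 0.04 = 0.0064
Sum = 0.08921.
P(Sp. alba | evidence) = 0.06355 / 0.08921 ≈ 0.7124.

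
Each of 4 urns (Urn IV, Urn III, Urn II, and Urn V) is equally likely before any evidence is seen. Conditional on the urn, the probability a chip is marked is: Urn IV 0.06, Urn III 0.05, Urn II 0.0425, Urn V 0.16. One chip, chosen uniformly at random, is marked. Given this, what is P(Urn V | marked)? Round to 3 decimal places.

Since the prior is uniform, the posterior is proportional to the likelihood:
  Urn IV: 0.06
  Urn III: 0.05
  Urn II: 0.0425
  Urn V: 0.16
Total = 0.3125.
P(Urn V | evidence) = 0.16 / 0.3125 ≈ 0.512.

0.512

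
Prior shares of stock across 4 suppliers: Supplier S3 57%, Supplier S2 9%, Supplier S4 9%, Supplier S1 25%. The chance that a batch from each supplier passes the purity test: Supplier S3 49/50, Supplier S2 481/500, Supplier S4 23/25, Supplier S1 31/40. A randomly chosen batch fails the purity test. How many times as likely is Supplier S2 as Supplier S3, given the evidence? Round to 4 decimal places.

Taking complements, P(off-spec | each) = Supplier S3 0.02, Supplier S2 0.038, Supplier S4 0.08, Supplier S1 0.225.
By Bayes' rule, posterior ∝ prior × likelihood:
  Supplier S3: 0.57 × 0.02 = 0.0114
  Supplier S2: 0.09 × 0.038 = 0.00342
  Supplier S4: 0.09 × 0.08 = 0.0072
  Supplier S1: 0.25 × 0.225 = 0.05625
Sum = 0.07827.
The ratio is 0.00342 / 0.0114 (the normalizer cancels) = 0.3000.

0.3000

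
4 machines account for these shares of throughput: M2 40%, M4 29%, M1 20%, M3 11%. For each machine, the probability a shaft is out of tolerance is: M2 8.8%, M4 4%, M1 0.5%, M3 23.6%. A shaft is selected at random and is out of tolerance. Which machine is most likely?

By Bayes' rule, posterior ∝ prior × likelihood:
  M2: 0.4 × 0.088 = 0.0352
  M4: 0.29 × 0.04 = 0.0116
  M1: 0.2 × 0.005 = 0.001
  M3: 0.11 × 0.236 = 0.02596
Normalizing constant = 0.07376.
Largest term belongs to M2, so M2 is most probable.

M2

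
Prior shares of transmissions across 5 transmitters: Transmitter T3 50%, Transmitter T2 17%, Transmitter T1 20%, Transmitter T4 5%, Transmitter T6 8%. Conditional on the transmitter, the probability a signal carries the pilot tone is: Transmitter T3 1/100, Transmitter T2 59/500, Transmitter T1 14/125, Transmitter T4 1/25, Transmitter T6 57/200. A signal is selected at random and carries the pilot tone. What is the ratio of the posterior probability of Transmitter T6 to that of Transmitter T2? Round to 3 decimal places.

1.137

Compute prior × likelihood for every hypothesis:
  Transmitter T3: 0.5 × 0.01 = 0.005
  Transmitter T2: 0.17 × 0.118 = 0.02006
  Transmitter T1: 0.2 × 0.112 = 0.0224
  Transmitter T4: 0.05 × 0.04 = 0.002
  Transmitter T6: 0.08 × 0.285 = 0.0228
Normalizing constant = 0.07226.
The ratio is 0.0228 / 0.02006 (the normalizer cancels) = 1.137.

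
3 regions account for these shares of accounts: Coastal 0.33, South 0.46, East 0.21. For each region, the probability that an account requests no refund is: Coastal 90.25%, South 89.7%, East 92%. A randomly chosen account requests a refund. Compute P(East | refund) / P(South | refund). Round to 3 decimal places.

0.355

Taking complements, P(refund | each) = Coastal 0.0975, South 0.103, East 0.08.
By Bayes' rule, posterior ∝ prior × likelihood:
  Coastal: 0.33 × 0.0975 = 0.032175
  South: 0.46 × 0.103 = 0.04738
  East: 0.21 × 0.08 = 0.0168
Sum = 0.096355.
The ratio is 0.0168 / 0.04738 (the normalizer cancels) = 0.355.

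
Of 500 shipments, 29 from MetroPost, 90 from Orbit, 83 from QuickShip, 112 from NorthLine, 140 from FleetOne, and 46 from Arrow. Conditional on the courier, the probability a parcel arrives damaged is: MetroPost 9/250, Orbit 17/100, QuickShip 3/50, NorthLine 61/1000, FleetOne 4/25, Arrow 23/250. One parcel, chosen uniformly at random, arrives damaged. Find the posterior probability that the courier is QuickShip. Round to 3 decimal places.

Unnormalized posteriors (prior × likelihood):
  MetroPost: 0.058 × 0.036 = 0.002088
  Orbit: 0.18 × 0.17 = 0.0306
  QuickShip: 0.166 × 0.06 = 0.00996
  NorthLine: 0.224 × 0.061 = 0.013664
  FleetOne: 0.28 × 0.16 = 0.0448
  Arrow: 0.092 × 0.092 = 0.008464
Sum = 0.109576.
P(QuickShip | evidence) = 0.00996 / 0.109576 ≈ 0.091.

0.091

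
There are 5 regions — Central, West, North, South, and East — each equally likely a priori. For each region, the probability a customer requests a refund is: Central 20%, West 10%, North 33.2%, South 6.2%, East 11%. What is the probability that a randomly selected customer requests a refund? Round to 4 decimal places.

0.1608

Since the prior is uniform, the posterior is proportional to the likelihood:
  Central: 0.2
  West: 0.1
  North: 0.332
  South: 0.062
  East: 0.11
P(refund) = (1/5) × (0.2 + 0.1 + 0.332 + 0.062 + 0.11) = 0.804/5 ≈ 0.1608.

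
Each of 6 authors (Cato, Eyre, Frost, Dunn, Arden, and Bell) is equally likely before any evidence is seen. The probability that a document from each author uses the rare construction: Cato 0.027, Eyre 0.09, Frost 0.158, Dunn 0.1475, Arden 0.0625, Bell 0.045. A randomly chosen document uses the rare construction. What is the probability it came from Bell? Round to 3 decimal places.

Since the prior is uniform, the posterior is proportional to the likelihood:
  Cato: 0.027
  Eyre: 0.09
  Frost: 0.158
  Dunn: 0.1475
  Arden: 0.0625
  Bell: 0.045
Normalizing constant = 0.53.
P(Bell | evidence) = 0.045 / 0.53 ≈ 0.085.

0.085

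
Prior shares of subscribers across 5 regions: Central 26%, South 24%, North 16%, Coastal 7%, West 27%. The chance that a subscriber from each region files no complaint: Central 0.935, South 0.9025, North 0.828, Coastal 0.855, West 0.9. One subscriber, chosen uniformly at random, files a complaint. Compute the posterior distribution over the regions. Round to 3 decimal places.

Taking complements, P(complaint | each) = Central 0.065, South 0.0975, North 0.172, Coastal 0.145, West 0.1.
By Bayes' rule, posterior ∝ prior × likelihood:
  Central: 0.26 × 0.065 = 0.0169
  South: 0.24 × 0.0975 = 0.0234
  North: 0.16 × 0.172 = 0.02752
  Coastal: 0.07 × 0.145 = 0.01015
  West: 0.27 × 0.1 = 0.027
Sum = 0.10497.
P(Central | complaint) = 0.0169/0.10497 ≈ 0.161
P(South | complaint) = 0.0234/0.10497 ≈ 0.223
P(North | complaint) = 0.02752/0.10497 ≈ 0.262
P(Coastal | complaint) = 0.01015/0.10497 ≈ 0.097
P(West | complaint) = 0.027/0.10497 ≈ 0.257
(Check: 0.161+0.223+0.262+0.097+0.257 = 1.000.)

Central 0.161, South 0.223, North 0.262, Coastal 0.097, West 0.257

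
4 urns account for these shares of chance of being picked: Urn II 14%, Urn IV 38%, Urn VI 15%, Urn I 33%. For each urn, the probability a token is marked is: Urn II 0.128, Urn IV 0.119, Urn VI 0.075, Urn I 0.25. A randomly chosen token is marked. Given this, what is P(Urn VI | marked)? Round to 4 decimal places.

0.0717

Prior × likelihood for each hypothesis:
  Urn II: 0.14 × 0.128 = 0.01792
  Urn IV: 0.38 × 0.119 = 0.04522
  Urn VI: 0.15 × 0.075 = 0.01125
  Urn I: 0.33 × 0.25 = 0.0825
Normalizing constant = 0.15689.
P(Urn VI | evidence) = 0.01125 / 0.15689 ≈ 0.0717.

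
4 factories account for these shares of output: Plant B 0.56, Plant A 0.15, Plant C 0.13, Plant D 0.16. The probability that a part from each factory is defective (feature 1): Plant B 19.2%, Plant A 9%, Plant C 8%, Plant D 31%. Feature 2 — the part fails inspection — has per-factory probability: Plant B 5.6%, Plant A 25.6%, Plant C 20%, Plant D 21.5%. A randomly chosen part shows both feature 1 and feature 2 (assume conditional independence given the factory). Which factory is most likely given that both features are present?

Compute prior × likelihood for every hypothesis:
  Plant B: 0.56 × 0.192 × 0.056 = 0.00602112
  Plant A: 0.15 × 0.09 × 0.256 = 0.003456
  Plant C: 0.13 × 0.08 × 0.2 = 0.00208
  Plant D: 0.16 × 0.31 × 0.215 = 0.010664
Sum = 0.02222112.
Largest term belongs to Plant D, so Plant D is most probable.

Plant D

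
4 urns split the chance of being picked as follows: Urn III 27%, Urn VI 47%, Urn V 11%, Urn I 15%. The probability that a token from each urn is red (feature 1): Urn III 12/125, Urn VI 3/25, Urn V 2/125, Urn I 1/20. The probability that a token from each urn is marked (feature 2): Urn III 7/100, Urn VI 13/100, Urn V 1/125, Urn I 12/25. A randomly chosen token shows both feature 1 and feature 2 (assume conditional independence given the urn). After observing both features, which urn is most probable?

Unnormalized posteriors (prior × likelihood):
  Urn III: 0.27 × 0.096 × 0.07 = 0.0018144
  Urn VI: 0.47 × 0.12 × 0.13 = 0.007332
  Urn V: 0.11 × 0.016 × 0.008 = 0.00001408
  Urn I: 0.15 × 0.05 × 0.48 = 0.0036
Normalizing constant = 0.01276048.
Largest term belongs to Urn VI, so Urn VI is most probable.

Urn VI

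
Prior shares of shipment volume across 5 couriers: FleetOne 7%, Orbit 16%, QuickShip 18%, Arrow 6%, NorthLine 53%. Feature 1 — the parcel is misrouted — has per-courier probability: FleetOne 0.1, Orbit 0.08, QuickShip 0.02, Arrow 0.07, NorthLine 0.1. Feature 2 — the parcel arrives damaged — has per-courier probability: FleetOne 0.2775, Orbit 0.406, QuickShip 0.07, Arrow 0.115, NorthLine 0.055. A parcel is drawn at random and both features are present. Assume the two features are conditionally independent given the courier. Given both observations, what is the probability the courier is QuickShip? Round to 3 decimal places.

0.023

By Bayes' rule, posterior ∝ prior × likelihood:
  FleetOne: 0.07 × 0.1 × 0.2775 = 0.0019425
  Orbit: 0.16 × 0.08 × 0.406 = 0.0051968
  QuickShip: 0.18 × 0.02 × 0.07 = 0.000252
  Arrow: 0.06 × 0.07 × 0.115 = 0.000483
  NorthLine: 0.53 × 0.1 × 0.055 = 0.002915
Sum = 0.0107893.
P(QuickShip | evidence) = 0.000252 / 0.0107893 ≈ 0.023.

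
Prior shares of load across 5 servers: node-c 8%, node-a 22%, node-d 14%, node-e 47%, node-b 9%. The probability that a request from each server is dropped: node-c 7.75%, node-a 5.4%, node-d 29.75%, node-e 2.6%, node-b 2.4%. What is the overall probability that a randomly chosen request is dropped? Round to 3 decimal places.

0.074

By Bayes' rule, posterior ∝ prior × likelihood:
  node-c: 0.08 × 0.0775 = 0.0062
  node-a: 0.22 × 0.054 = 0.01188
  node-d: 0.14 × 0.2975 = 0.04165
  node-e: 0.47 × 0.026 = 0.01222
  node-b: 0.09 × 0.024 = 0.00216
P(dropped) = 0.0062 + 0.01188 + 0.04165 + 0.01222 + 0.00216 = 0.07411 → 0.074.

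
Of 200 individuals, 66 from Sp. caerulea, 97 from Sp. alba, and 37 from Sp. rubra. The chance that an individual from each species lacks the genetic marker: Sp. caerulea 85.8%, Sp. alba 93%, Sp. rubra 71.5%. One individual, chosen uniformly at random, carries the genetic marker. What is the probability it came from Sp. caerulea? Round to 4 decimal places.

Taking complements, P(marker | each) = Sp. caerulea 0.142, Sp. alba 0.07, Sp. rubra 0.285.
Unnormalized posteriors (prior × likelihood):
  Sp. caerulea: 0.33 × 0.142 = 0.04686
  Sp. alba: 0.485 × 0.07 = 0.03395
  Sp. rubra: 0.185 × 0.285 = 0.052725
Sum = 0.133535.
P(Sp. caerulea | evidence) = 0.04686 / 0.133535 ≈ 0.3509.

0.3509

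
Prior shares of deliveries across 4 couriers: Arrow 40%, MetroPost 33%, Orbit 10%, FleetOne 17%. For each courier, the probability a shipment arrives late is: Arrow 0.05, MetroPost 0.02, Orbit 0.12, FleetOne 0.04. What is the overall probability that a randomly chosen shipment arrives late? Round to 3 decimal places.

0.045

Prior × likelihood for each hypothesis:
  Arrow: 0.4 × 0.05 = 0.02
  MetroPost: 0.33 × 0.02 = 0.0066
  Orbit: 0.1 × 0.12 = 0.012
  FleetOne: 0.17 × 0.04 = 0.0068
P(late) = 0.02 + 0.0066 + 0.012 + 0.0068 = 0.0454 → 0.045.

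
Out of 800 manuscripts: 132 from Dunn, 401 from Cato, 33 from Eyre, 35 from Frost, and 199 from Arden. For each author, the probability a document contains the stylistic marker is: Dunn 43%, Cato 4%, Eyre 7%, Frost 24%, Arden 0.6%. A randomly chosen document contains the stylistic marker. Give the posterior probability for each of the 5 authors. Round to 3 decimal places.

Dunn 0.670, Cato 0.189, Eyre 0.027, Frost 0.099, Arden 0.014

Prior × likelihood for each hypothesis:
  Dunn: 0.165 × 0.43 = 0.07095
  Cato: 0.50125 × 0.04 = 0.02005
  Eyre: 0.04125 × 0.07 = 0.0028875
  Frost: 0.04375 × 0.24 = 0.0105
  Arden: 0.24875 × 0.006 = 0.0014925
Sum = 0.10588.
P(Dunn | marker) = 0.07095/0.10588 ≈ 0.670
P(Cato | marker) = 0.02005/0.10588 ≈ 0.189
P(Eyre | marker) = 0.0028875/0.10588 ≈ 0.027
P(Frost | marker) = 0.0105/0.10588 ≈ 0.099
P(Arden | marker) = 0.0014925/0.10588 ≈ 0.014
(Check: 0.670+0.189+0.027+0.099+0.014 = 0.999.)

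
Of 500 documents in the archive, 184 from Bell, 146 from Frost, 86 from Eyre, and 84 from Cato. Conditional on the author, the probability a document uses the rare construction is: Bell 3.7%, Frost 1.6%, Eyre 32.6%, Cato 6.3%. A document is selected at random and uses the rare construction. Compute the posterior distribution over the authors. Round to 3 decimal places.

Compute prior × likelihood for every hypothesis:
  Bell: 0.368 × 0.037 = 0.013616
  Frost: 0.292 × 0.016 = 0.004672
  Eyre: 0.172 × 0.326 = 0.056072
  Cato: 0.168 × 0.063 = 0.010584
Total = 0.084944.
P(Bell | rare-form) = 0.013616/0.084944 ≈ 0.160
P(Frost | rare-form) = 0.004672/0.084944 ≈ 0.055
P(Eyre | rare-form) = 0.056072/0.084944 ≈ 0.660
P(Cato | rare-form) = 0.010584/0.084944 ≈ 0.125

Bell 0.160, Frost 0.055, Eyre 0.660, Cato 0.125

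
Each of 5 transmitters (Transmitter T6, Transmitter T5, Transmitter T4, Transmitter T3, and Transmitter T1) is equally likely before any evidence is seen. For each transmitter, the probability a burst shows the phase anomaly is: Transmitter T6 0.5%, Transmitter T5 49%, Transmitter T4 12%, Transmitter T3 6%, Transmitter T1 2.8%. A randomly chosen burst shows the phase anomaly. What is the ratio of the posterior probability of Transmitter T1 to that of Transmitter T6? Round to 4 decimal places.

5.6000

With a uniform prior (1/5 each), posterior ∝ likelihood:
  Transmitter T6: 0.005
  Transmitter T5: 0.49
  Transmitter T4: 0.12
  Transmitter T3: 0.06
  Transmitter T1: 0.028
Normalizing constant = 0.703.
The ratio is 0.028 / 0.005 (the normalizer cancels) = 5.6000.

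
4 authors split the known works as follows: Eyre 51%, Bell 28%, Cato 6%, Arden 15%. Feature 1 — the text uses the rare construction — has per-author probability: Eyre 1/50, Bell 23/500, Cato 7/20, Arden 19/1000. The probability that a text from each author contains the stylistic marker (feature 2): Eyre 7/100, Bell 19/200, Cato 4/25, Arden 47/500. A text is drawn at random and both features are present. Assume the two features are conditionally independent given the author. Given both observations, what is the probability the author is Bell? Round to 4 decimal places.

0.2199

Prior × likelihood for each hypothesis:
  Eyre: 0.51 × 0.02 × 0.07 = 0.000714
  Bell: 0.28 × 0.046 × 0.095 = 0.0012236
  Cato: 0.06 × 0.35 × 0.16 = 0.00336
  Arden: 0.15 × 0.019 × 0.094 = 0.0002679
Normalizing constant = 0.0055655.
P(Bell | evidence) = 0.0012236 / 0.0055655 ≈ 0.2199.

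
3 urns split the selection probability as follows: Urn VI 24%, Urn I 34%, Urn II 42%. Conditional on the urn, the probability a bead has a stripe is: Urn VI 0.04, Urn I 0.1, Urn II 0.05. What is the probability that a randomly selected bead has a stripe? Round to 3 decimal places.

0.065

Compute prior × likelihood for every hypothesis:
  Urn VI: 0.24 × 0.04 = 0.0096
  Urn I: 0.34 × 0.1 = 0.034
  Urn II: 0.42 × 0.05 = 0.021
P(striped) = 0.0096 + 0.034 + 0.021 = 0.0646 → 0.065.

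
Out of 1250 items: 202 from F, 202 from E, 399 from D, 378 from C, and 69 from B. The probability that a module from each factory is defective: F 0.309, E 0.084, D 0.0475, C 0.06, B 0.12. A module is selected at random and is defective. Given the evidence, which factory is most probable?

F

Unnormalized posteriors (prior × likelihood):
  F: 0.1616 × 0.309 = 0.0499344
  E: 0.1616 × 0.084 = 0.0135744
  D: 0.3192 × 0.0475 = 0.015162
  C: 0.3024 × 0.06 = 0.018144
  B: 0.0552 × 0.12 = 0.006624
Sum = 0.1034388.
Largest term belongs to F, so F is most probable.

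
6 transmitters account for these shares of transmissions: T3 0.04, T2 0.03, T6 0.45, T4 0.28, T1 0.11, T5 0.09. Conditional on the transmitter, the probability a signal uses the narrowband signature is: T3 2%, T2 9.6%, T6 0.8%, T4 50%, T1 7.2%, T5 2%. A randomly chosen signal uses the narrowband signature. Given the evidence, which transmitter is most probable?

Prior × likelihood for each hypothesis:
  T3: 0.04 × 0.02 = 0.0008
  T2: 0.03 × 0.096 = 0.00288
  T6: 0.45 × 0.008 = 0.0036
  T4: 0.28 × 0.5 = 0.14
  T1: 0.11 × 0.072 = 0.00792
  T5: 0.09 × 0.02 = 0.0018
Total = 0.157.
Largest term belongs to T4, so T4 is most probable.

T4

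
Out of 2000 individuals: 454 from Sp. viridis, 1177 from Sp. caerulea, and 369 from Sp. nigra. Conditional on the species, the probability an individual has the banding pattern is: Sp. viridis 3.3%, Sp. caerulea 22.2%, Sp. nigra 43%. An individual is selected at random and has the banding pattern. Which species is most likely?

Prior × likelihood for each hypothesis:
  Sp. viridis: 0.227 × 0.033 = 0.007491
  Sp. caerulea: 0.5885 × 0.222 = 0.130647
  Sp. nigra: 0.1845 × 0.43 = 0.079335
Normalizing constant = 0.217473.
Largest term belongs to Sp. caerulea, so Sp. caerulea is most probable.

Sp. caerulea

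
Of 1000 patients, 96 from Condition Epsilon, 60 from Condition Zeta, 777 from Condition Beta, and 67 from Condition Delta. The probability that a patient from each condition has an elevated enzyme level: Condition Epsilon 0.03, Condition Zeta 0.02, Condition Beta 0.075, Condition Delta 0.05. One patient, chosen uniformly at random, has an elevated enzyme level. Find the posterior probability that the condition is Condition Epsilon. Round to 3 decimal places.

By Bayes' rule, posterior ∝ prior × likelihood:
  Condition Epsilon: 0.096 × 0.03 = 0.00288
  Condition Zeta: 0.06 × 0.02 = 0.0012
  Condition Beta: 0.777 × 0.075 = 0.058275
  Condition Delta: 0.067 × 0.05 = 0.00335
Normalizing constant = 0.065705.
P(Condition Epsilon | evidence) = 0.00288 / 0.065705 ≈ 0.044.

0.044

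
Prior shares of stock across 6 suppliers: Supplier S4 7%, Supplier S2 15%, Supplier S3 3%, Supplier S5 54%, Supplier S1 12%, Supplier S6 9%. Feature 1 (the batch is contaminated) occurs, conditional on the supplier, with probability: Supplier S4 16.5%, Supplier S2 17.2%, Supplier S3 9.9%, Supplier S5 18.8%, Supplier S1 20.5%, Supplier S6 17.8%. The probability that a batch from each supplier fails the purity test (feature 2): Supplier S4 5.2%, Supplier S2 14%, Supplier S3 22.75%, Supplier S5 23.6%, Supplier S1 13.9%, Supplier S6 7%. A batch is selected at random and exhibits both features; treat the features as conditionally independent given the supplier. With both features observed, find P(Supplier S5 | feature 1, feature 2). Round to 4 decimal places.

0.7176

Prior × likelihood for each hypothesis:
  Supplier S4: 0.07 × 0.165 × 0.052 = 0.0006006
  Supplier S2: 0.15 × 0.172 × 0.14 = 0.003612
  Supplier S3: 0.03 × 0.099 × 0.2275 = 0.000675675
  Supplier S5: 0.54 × 0.188 × 0.236 = 0.02395872
  Supplier S1: 0.12 × 0.205 × 0.139 = 0.0034194
  Supplier S6: 0.09 × 0.178 × 0.07 = 0.0011214
Normalizing constant = 0.033387795.
P(Supplier S5 | evidence) = 0.02395872 / 0.033387795 ≈ 0.7176.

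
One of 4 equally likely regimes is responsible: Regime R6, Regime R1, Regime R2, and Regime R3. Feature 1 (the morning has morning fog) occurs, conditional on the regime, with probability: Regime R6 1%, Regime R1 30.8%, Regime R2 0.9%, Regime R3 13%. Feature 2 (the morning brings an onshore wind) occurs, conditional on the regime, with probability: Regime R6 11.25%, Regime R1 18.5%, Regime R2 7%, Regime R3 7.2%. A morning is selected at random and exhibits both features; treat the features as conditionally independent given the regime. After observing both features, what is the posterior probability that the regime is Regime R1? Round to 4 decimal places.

0.8368

With a uniform prior (1/4 each), posterior ∝ likelihood:
  Regime R6: 0.01 × 0.1125 = 0.001125
  Regime R1: 0.308 × 0.185 = 0.05698
  Regime R2: 0.009 × 0.07 = 0.00063
  Regime R3: 0.13 × 0.072 = 0.00936
Total = 0.068095.
P(Regime R1 | evidence) = 0.05698 / 0.068095 ≈ 0.8368.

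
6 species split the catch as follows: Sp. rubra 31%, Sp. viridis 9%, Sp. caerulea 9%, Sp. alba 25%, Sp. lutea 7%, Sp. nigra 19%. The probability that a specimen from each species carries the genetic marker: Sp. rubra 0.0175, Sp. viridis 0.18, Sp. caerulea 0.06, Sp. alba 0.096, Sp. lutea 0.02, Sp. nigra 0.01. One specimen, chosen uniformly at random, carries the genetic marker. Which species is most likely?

Sp. alba

By Bayes' rule, posterior ∝ prior × likelihood:
  Sp. rubra: 0.31 × 0.0175 = 0.005425
  Sp. viridis: 0.09 × 0.18 = 0.0162
  Sp. caerulea: 0.09 × 0.06 = 0.0054
  Sp. alba: 0.25 × 0.096 = 0.024
  Sp. lutea: 0.07 × 0.02 = 0.0014
  Sp. nigra: 0.19 × 0.01 = 0.0019
Total = 0.054325.
Largest term belongs to Sp. alba, so Sp. alba is most probable.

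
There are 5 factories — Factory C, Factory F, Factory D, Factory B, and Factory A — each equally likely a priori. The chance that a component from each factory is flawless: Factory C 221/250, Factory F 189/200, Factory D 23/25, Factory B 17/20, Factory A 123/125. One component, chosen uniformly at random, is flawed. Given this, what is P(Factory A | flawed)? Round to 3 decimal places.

Taking complements, P(flawed | each) = Factory C 0.116, Factory F 0.055, Factory D 0.08, Factory B 0.15, Factory A 0.016.
Since the prior is uniform, the posterior is proportional to the likelihood:
  Factory C: 0.116
  Factory F: 0.055
  Factory D: 0.08
  Factory B: 0.15
  Factory A: 0.016
Sum = 0.417.
P(Factory A | evidence) = 0.016 / 0.417 ≈ 0.038.

0.038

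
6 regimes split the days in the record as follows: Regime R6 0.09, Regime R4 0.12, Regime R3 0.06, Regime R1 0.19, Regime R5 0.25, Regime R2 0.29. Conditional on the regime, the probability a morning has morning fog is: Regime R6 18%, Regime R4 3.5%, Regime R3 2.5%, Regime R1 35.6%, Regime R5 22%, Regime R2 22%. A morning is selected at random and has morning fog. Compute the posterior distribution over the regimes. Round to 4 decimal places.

Unnormalized posteriors (prior × likelihood):
  Regime R6: 0.09 × 0.18 = 0.0162
  Regime R4: 0.12 × 0.035 = 0.0042
  Regime R3: 0.06 × 0.025 = 0.0015
  Regime R1: 0.19 × 0.356 = 0.06764
  Regime R5: 0.25 × 0.22 = 0.055
  Regime R2: 0.29 × 0.22 = 0.0638
Normalizing constant = 0.20834.
P(Regime R6 | fog) = 0.0162/0.20834 ≈ 0.0778
P(Regime R4 | fog) = 0.0042/0.20834 ≈ 0.0202
P(Regime R3 | fog) = 0.0015/0.20834 ≈ 0.0072
P(Regime R1 | fog) = 0.06764/0.20834 ≈ 0.3247
P(Regime R5 | fog) = 0.055/0.20834 ≈ 0.2640
P(Regime R2 | fog) = 0.0638/0.20834 ≈ 0.3062

Regime R6 0.0778, Regime R4 0.0202, Regime R3 0.0072, Regime R1 0.3247, Regime R5 0.2640, Regime R2 0.3062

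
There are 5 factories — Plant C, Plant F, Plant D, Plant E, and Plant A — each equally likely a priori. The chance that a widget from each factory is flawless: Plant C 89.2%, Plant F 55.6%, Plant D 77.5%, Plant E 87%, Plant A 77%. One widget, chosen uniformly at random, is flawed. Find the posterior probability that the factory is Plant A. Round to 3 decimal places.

Taking complements, P(flawed | each) = Plant C 0.108, Plant F 0.444, Plant D 0.225, Plant E 0.13, Plant A 0.23.
With a uniform prior (1/5 each), posterior ∝ likelihood:
  Plant C: 0.108
  Plant F: 0.444
  Plant D: 0.225
  Plant E: 0.13
  Plant A: 0.23
Sum = 1.137.
P(Plant A | evidence) = 0.23 / 1.137 ≈ 0.202.

0.202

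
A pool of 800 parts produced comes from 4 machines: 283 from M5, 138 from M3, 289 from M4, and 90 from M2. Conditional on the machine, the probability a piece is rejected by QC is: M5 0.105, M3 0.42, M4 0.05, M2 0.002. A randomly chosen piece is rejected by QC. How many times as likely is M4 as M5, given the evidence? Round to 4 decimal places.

Unnormalized posteriors (prior × likelihood):
  M5: 0.35375 × 0.105 = 0.03714375
  M3: 0.1725 × 0.42 = 0.07245
  M4: 0.36125 × 0.05 = 0.0180625
  M2: 0.1125 × 0.002 = 0.000225
Normalizing constant = 0.12788125.
The ratio is 0.0180625 / 0.03714375 (the normalizer cancels) = 0.4863.

0.4863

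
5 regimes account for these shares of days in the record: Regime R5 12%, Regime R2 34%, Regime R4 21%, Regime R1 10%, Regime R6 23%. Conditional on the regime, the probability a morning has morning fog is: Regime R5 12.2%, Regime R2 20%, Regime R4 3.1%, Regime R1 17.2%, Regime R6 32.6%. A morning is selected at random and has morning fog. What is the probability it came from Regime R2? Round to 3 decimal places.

0.375

By Bayes' rule, posterior ∝ prior × likelihood:
  Regime R5: 0.12 × 0.122 = 0.01464
  Regime R2: 0.34 × 0.2 = 0.068
  Regime R4: 0.21 × 0.031 = 0.00651
  Regime R1: 0.1 × 0.172 = 0.0172
  Regime R6: 0.23 × 0.326 = 0.07498
Total = 0.18133.
P(Regime R2 | evidence) = 0.068 / 0.18133 ≈ 0.375.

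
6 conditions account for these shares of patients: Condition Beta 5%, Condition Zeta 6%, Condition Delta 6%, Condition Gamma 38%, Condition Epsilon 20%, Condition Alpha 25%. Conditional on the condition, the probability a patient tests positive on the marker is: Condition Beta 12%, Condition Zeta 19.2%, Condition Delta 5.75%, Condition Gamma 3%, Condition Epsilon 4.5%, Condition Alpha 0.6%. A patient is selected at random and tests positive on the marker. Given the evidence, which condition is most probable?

Condition Zeta

Unnormalized posteriors (prior × likelihood):
  Condition Beta: 0.05 × 0.12 = 0.006
  Condition Zeta: 0.06 × 0.192 = 0.01152
  Condition Delta: 0.06 × 0.0575 = 0.00345
  Condition Gamma: 0.38 × 0.03 = 0.0114
  Condition Epsilon: 0.2 × 0.045 = 0.009
  Condition Alpha: 0.25 × 0.006 = 0.0015
Normalizing constant = 0.04287.
Largest term belongs to Condition Zeta, so Condition Zeta is most probable.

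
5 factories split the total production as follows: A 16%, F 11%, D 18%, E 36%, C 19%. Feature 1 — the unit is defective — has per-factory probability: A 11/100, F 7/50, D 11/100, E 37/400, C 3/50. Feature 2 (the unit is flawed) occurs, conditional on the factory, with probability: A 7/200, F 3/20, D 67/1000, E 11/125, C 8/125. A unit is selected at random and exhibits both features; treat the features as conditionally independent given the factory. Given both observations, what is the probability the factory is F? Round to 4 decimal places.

Compute prior × likelihood for every hypothesis:
  A: 0.16 × 0.11 × 0.035 = 0.000616
  F: 0.11 × 0.14 × 0.15 = 0.00231
  D: 0.18 × 0.11 × 0.067 = 0.0013266
  E: 0.36 × 0.0925 × 0.088 = 0.0029304
  C: 0.19 × 0.06 × 0.064 = 0.0007296
Sum = 0.0079126.
P(F | evidence) = 0.00231 / 0.0079126 ≈ 0.2919.

0.2919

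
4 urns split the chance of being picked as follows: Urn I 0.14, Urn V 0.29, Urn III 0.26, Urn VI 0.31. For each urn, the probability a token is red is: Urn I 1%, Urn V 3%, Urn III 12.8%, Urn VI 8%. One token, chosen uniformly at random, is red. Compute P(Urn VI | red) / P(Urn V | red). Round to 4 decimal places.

Unnormalized posteriors (prior × likelihood):
  Urn I: 0.14 × 0.01 = 0.0014
  Urn V: 0.29 × 0.03 = 0.0087
  Urn III: 0.26 × 0.128 = 0.03328
  Urn VI: 0.31 × 0.08 = 0.0248
Sum = 0.06818.
The ratio is 0.0248 / 0.0087 (the normalizer cancels) = 2.8506.

2.8506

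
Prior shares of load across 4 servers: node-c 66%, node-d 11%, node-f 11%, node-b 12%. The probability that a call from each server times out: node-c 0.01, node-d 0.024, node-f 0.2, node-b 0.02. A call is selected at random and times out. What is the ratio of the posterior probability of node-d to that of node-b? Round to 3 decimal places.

By Bayes' rule, posterior ∝ prior × likelihood:
  node-c: 0.66 × 0.01 = 0.0066
  node-d: 0.11 × 0.024 = 0.00264
  node-f: 0.11 × 0.2 = 0.022
  node-b: 0.12 × 0.02 = 0.0024
Sum = 0.03364.
The ratio is 0.00264 / 0.0024 (the normalizer cancels) = 1.100.

1.100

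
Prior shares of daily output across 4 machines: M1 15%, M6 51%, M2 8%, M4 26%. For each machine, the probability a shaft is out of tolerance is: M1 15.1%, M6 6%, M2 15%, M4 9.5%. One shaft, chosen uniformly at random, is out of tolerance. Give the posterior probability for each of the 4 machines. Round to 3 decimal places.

Prior × likelihood for each hypothesis:
  M1: 0.15 × 0.151 = 0.02265
  M6: 0.51 × 0.06 = 0.0306
  M2: 0.08 × 0.15 = 0.012
  M4: 0.26 × 0.095 = 0.0247
Sum = 0.08995.
P(M1 | oversize) = 0.02265/0.08995 ≈ 0.252
P(M6 | oversize) = 0.0306/0.08995 ≈ 0.340
P(M2 | oversize) = 0.012/0.08995 ≈ 0.133
P(M4 | oversize) = 0.0247/0.08995 ≈ 0.275

M1 0.252, M6 0.340, M2 0.133, M4 0.275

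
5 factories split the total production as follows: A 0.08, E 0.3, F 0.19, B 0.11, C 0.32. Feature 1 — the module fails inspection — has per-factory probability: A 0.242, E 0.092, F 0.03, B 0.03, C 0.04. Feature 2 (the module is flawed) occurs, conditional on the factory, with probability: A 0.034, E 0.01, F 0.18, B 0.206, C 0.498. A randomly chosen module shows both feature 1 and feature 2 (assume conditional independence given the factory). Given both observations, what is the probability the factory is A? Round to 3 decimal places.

0.073

Unnormalized posteriors (prior × likelihood):
  A: 0.08 × 0.242 × 0.034 = 0.00065824
  E: 0.3 × 0.092 × 0.01 = 0.000276
  F: 0.19 × 0.03 × 0.18 = 0.001026
  B: 0.11 × 0.03 × 0.206 = 0.0006798
  C: 0.32 × 0.04 × 0.498 = 0.0063744
Sum = 0.00901444.
P(A | evidence) = 0.00065824 / 0.00901444 ≈ 0.073.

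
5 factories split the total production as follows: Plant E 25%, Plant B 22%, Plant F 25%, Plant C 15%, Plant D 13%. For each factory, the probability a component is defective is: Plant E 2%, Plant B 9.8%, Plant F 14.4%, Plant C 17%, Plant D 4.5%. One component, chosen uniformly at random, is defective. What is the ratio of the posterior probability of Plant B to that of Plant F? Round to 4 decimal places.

Prior × likelihood for each hypothesis:
  Plant E: 0.25 × 0.02 = 0.005
  Plant B: 0.22 × 0.098 = 0.02156
  Plant F: 0.25 × 0.144 = 0.036
  Plant C: 0.15 × 0.17 = 0.0255
  Plant D: 0.13 × 0.045 = 0.00585
Total = 0.09391.
The ratio is 0.02156 / 0.036 (the normalizer cancels) = 0.5989.

0.5989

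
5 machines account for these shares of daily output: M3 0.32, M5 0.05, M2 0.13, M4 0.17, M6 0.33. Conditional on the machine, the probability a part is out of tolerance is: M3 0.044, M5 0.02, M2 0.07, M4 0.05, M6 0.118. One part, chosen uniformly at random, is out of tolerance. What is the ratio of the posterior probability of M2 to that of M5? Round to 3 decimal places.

9.100

Compute prior × likelihood for every hypothesis:
  M3: 0.32 × 0.044 = 0.01408
  M5: 0.05 × 0.02 = 0.001
  M2: 0.13 × 0.07 = 0.0091
  M4: 0.17 × 0.05 = 0.0085
  M6: 0.33 × 0.118 = 0.03894
Total = 0.07162.
The ratio is 0.0091 / 0.001 (the normalizer cancels) = 9.100.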